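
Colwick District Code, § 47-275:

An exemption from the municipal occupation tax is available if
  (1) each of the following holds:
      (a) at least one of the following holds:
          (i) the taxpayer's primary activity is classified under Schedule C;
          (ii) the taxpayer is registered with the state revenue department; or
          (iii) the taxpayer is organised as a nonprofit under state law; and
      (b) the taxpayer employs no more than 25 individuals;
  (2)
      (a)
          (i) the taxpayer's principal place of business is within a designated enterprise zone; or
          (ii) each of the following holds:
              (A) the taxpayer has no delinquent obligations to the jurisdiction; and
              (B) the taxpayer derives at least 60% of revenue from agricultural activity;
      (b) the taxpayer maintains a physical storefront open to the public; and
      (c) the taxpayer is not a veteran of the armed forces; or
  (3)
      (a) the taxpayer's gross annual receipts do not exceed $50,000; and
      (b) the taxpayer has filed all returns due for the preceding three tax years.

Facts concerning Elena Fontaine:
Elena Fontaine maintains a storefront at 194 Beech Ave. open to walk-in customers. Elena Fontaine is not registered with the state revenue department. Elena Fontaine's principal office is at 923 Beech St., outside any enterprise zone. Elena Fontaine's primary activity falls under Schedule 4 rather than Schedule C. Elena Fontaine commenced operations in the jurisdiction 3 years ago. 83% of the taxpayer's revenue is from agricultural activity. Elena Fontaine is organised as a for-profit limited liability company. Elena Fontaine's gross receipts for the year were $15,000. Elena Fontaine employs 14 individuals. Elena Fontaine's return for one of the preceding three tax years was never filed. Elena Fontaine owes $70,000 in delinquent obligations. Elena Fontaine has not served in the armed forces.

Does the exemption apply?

No — not exempt.

(i) Schedule C activity — not satisfied.
(ii) state-registered — not satisfied.
(iii) nonprofit — fails.
(a): F OR F OR F → false.
(b) ≤ 25 employees — met.
So (1) is not satisfied (F AND T).
(i) in enterprise zone — not satisfied.
(A) no delinquency — fails.
(B) ≥60% agricultural — met.
(ii) = F AND T = false.
(a) = F OR F = false.
(b) has storefront — satisfied.
(c) not (veteran) — holds.
So (2) is not satisfied (F AND T AND T).
(a) receipts ≤ $50,000 — holds.
(b) returns current — not satisfied.
So (3) is not satisfied (T AND F).
So Overall is not satisfied (F OR F OR F).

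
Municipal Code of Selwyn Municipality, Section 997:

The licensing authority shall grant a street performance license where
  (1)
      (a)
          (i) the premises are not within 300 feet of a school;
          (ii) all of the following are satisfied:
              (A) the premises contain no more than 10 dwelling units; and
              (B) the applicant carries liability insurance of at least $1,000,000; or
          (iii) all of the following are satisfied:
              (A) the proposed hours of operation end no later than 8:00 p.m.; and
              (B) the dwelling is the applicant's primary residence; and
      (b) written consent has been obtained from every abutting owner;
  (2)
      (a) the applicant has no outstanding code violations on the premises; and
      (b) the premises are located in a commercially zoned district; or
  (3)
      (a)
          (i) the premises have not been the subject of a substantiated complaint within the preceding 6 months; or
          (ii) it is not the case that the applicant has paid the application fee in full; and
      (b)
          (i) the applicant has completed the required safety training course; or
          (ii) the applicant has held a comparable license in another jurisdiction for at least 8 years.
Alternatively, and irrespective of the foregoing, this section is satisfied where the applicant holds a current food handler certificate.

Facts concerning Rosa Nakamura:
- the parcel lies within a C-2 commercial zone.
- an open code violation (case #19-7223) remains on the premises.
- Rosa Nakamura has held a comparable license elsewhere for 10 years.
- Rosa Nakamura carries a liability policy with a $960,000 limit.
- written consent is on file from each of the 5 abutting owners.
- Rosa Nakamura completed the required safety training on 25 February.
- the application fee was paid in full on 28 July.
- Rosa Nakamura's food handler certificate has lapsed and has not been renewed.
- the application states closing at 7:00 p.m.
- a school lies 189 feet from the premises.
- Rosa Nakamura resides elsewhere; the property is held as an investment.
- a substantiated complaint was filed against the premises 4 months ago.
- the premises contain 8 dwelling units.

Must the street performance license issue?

No — denied.

(i) ≥300 ft from school — fails.
(A) ≤ 10 units — satisfied.
(B) insurance ≥ $1,000,000 — fails.
(ii): T AND F → false.
(A) closes by 8 p.m. — met.
(B) primary residence — not satisfied.
So (iii) is not satisfied (T AND F).
So (a) is not satisfied (F OR F OR F).
(b) all abutters consent — satisfied.
So (1) is not satisfied (F AND T).
(a) no code violations — not satisfied.
(b) commercially zoned — satisfied.
(2) = F AND T = false.
(i) no complaint in 6 mo. — not met.
(ii) not (fee paid) — not satisfied.
(a) = F OR F = false.
(i) safety training — met.
(ii) prior license ≥ 8 yr — satisfied.
(b): T OR T → true.
(3): F AND T → false.
So Overall is not satisfied (F OR F OR F).
Exception (food handler cert.) — not satisfied.
Result: main false OR exception false → false.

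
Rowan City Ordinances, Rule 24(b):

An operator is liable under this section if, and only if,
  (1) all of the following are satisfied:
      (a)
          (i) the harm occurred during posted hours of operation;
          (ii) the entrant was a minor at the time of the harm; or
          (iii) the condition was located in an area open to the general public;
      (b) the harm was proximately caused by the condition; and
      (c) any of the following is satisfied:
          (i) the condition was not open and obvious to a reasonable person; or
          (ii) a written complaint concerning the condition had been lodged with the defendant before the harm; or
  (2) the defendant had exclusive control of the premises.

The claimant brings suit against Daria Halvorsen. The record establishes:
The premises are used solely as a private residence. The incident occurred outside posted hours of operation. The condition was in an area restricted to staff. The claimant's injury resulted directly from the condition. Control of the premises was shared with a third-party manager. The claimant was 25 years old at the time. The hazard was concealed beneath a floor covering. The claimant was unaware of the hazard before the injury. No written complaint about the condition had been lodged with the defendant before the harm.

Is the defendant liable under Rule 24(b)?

No — not liable.

(i) during posted hours — not met.
(ii) entrant a minor — not met.
(iii) public area — not met.
So (a) is not satisfied (F OR F OR F).
(b) proximate cause — holds.
(i) not open/obvious — met.
(ii) complaint lodged — not satisfied.
(c): T OR F → true.
So (1) is not satisfied (F AND T AND T).
(2) exclusive control — fails.
Overall: F OR F → false.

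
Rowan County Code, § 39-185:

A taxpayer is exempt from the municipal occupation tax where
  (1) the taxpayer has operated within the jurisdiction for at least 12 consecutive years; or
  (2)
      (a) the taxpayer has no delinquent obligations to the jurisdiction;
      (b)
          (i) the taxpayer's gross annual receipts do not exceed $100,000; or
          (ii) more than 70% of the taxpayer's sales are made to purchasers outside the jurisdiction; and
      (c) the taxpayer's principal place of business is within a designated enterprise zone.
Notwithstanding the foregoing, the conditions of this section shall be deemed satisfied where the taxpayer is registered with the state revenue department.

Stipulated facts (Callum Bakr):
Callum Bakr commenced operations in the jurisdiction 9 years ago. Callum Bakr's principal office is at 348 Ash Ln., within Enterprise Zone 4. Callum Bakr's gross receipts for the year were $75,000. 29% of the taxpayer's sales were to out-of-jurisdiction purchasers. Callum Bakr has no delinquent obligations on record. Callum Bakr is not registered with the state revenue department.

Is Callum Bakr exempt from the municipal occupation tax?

Yes — exempt.

(1) ≥ 12 yrs in jurisdiction — fails.
(a) no delinquency — satisfied.
(i) receipts ≤ $100,000 — holds.
(ii) >70% out-of-jur. sales — fails.
(b): T OR F → true.
(c) in enterprise zone — satisfied.
(2): T AND T AND T → true.
Overall = F OR T = true.
Exception (state-registered) — not satisfied.
Result: main true OR exception false → true.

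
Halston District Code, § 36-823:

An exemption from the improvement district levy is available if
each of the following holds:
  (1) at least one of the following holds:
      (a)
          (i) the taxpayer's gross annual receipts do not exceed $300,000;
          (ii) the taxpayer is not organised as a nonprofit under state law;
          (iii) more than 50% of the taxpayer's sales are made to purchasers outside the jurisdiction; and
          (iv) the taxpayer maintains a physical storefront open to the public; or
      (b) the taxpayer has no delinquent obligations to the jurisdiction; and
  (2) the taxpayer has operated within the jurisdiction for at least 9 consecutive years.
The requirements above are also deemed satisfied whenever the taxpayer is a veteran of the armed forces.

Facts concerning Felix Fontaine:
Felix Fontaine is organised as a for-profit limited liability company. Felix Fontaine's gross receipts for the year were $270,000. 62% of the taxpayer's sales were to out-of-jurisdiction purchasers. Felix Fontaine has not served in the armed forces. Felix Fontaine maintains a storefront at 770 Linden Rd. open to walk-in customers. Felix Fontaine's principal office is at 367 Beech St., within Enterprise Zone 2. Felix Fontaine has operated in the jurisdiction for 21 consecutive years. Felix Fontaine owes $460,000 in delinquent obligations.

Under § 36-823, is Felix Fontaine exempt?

(i) receipts ≤ $300,000 — met.
(ii) not (nonprofit) — met.
(iii) >50% out-of-jur. sales — met.
(iv) has storefront — holds.
(a): T AND T AND T AND T → true.
(b) no delinquency — not met.
(1): T OR F → true.
(2) ≥ 9 yrs in jurisdiction — met.
Overall = T AND T = true.
Exception (veteran) — not satisfied.
Result: main true OR exception false → true.

Yes — exempt.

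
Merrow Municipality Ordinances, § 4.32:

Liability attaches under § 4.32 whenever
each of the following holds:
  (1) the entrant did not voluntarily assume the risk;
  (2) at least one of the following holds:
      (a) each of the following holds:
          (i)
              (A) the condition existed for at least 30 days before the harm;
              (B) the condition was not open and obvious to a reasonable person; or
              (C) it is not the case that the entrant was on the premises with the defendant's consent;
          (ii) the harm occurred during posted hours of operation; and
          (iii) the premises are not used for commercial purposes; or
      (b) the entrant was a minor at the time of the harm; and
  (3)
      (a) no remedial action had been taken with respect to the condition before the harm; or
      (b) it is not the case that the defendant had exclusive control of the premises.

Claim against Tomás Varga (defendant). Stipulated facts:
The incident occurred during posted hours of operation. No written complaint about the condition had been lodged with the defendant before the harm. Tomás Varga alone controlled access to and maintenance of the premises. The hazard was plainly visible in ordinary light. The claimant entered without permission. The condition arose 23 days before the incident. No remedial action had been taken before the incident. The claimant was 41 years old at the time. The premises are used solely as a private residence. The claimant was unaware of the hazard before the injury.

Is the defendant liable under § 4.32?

Yes — liable.

(1) no assumed risk — holds.
(A) condition ≥30 days old — fails.
(B) not open/obvious — not satisfied.
(C) not (consent to enter) — satisfied.
So (i) is satisfied (F OR F OR T).
(ii) during posted hours — holds.
(iii) not (commercial use) — met.
(a): T AND T AND T → true.
(b) entrant a minor — not met.
(2): T OR F → true.
(a) no remedial action — holds.
(b) not (exclusive control) — not satisfied.
So (3) is satisfied (T OR F).
So Overall is satisfied (T AND T AND T).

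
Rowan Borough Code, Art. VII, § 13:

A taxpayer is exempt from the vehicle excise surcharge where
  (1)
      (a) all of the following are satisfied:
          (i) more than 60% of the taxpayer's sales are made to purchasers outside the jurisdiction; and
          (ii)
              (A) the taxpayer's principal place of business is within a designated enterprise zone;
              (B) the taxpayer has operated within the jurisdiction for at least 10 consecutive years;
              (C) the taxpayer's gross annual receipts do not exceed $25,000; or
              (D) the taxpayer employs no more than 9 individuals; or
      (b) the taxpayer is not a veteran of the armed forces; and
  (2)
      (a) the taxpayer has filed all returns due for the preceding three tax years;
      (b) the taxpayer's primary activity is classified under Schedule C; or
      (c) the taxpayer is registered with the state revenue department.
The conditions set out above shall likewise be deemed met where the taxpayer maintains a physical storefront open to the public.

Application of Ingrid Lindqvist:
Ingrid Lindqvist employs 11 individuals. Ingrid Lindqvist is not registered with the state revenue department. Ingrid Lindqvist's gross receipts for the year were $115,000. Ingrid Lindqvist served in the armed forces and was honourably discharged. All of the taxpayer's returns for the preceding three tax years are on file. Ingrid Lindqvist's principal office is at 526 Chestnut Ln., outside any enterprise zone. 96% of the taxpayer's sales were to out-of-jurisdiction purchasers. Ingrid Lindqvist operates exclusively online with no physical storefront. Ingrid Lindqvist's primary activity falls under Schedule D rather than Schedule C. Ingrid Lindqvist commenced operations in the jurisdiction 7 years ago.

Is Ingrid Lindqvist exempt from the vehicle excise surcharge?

No — not exempt.

(i) >60% out-of-jur. sales — holds.
(A) in enterprise zone — not satisfied.
(B) ≥ 10 yrs in jurisdiction — not satisfied.
(C) receipts ≤ $25,000 — fails.
(D) ≤ 9 employees — fails.
(ii): F OR F OR F OR F → false.
(a) = T AND F = false.
(b) not (veteran) — not met.
(1): F OR F → false.
(a) returns current — holds.
(b) Schedule C activity — not met.
(c) state-registered — not satisfied.
(2): T OR F OR F → true.
Overall = F AND T = false.
Exception (has storefront) — not satisfied.
Result: main false OR exception false → false.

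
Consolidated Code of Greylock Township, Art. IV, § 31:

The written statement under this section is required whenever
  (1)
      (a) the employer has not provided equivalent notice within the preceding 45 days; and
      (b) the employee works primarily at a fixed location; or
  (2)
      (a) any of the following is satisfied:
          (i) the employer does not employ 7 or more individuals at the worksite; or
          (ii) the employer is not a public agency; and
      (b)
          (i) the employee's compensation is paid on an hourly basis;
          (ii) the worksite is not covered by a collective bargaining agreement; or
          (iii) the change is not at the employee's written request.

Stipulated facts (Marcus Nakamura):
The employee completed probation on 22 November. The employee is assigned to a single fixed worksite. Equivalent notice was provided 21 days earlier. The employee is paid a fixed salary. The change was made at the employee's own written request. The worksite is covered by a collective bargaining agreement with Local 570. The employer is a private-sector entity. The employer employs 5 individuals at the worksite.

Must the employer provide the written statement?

(a) no recent notice — not satisfied.
(b) fixed location — holds.
So (1) is not satisfied (F AND T).
(i) not (≥ 7 at site) — satisfied.
(ii) not (public agency) — holds.
(a): T OR T → true.
(i) hourly-paid — not satisfied.
(ii) no CBA — not met.
(iii) not employee-requested — fails.
(b): F OR F OR F → false.
(2) = T AND F = false.
Overall = F OR F = false.

No — not required.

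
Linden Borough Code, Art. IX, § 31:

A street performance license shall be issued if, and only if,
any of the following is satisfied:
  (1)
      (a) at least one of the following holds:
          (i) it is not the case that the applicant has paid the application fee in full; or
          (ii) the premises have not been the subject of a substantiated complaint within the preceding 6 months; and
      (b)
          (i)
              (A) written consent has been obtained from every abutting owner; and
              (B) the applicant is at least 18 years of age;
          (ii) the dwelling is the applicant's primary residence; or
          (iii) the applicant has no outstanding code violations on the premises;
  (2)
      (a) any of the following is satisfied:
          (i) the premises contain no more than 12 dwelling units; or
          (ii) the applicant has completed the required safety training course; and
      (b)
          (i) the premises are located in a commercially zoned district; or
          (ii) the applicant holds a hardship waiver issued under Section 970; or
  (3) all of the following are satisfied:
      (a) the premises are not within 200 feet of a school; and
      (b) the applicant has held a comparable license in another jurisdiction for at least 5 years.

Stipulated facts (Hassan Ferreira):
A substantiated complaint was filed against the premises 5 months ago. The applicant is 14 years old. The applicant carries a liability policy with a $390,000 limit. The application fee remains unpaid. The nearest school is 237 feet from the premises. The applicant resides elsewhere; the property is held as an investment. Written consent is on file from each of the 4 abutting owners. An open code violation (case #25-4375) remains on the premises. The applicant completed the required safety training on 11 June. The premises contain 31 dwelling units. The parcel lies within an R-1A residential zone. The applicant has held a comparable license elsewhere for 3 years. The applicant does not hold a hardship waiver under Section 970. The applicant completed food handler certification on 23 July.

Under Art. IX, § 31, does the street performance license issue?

No — denied.

(i) not (fee paid) — satisfied.
(ii) no complaint in 6 mo. — fails.
(a) = T OR F = true.
(A) all abutters consent — met.
(B) age ≥ 18 — not satisfied.
(i): T AND F → false.
(ii) primary residence — not met.
(iii) no code violations — fails.
(b) = F OR F OR F = false.
(1) = T AND F = false.
(i) ≤ 12 units — not satisfied.
(ii) safety training — met.
So (a) is satisfied (F OR T).
(i) commercially zoned — not satisfied.
(ii) hardship waiver — fails.
So (b) is not satisfied (F OR F).
So (2) is not satisfied (T AND F).
(a) ≥200 ft from school — holds.
(b) prior license ≥ 5 yr — fails.
(3): T AND F → false.
So Overall is not satisfied (F OR F OR F).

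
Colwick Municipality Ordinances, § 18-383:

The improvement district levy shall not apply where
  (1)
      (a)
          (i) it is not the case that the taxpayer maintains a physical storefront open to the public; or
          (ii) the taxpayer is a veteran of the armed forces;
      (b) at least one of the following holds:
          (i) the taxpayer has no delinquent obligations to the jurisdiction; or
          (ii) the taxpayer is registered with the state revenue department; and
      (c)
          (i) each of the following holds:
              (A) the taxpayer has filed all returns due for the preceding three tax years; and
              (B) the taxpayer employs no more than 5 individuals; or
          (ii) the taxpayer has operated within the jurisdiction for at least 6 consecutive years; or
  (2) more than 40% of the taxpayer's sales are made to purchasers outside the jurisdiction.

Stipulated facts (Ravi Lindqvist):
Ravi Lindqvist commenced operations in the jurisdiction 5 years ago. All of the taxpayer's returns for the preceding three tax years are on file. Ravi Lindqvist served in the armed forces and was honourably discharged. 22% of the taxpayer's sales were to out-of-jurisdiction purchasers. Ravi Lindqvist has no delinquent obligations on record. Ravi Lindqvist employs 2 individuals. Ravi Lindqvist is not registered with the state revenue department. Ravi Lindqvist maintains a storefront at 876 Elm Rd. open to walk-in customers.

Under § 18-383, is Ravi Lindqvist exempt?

Yes — exempt.

(i) not (has storefront) — not met.
(ii) veteran — holds.
So (a) is satisfied (F OR T).
(i) no delinquency — holds.
(ii) state-registered — not met.
So (b) is satisfied (T OR F).
(A) returns current — holds.
(B) ≤ 5 employees — holds.
(i) = T AND T = true.
(ii) ≥ 6 yrs in jurisdiction — not satisfied.
So (c) is satisfied (T OR F).
(1) = T AND T AND T = true.
(2) >40% out-of-jur. sales — not satisfied.
Overall = T OR F = true.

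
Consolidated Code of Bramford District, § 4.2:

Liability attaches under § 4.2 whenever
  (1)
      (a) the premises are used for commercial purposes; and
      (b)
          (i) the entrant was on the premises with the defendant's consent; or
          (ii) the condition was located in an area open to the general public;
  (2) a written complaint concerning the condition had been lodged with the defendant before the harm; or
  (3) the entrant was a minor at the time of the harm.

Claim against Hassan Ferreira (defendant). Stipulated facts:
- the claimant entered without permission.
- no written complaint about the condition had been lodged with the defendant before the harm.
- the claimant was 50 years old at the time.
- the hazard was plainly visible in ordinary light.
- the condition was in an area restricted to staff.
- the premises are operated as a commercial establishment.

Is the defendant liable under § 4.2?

(a) commercial use — holds.
(i) consent to enter — not satisfied.
(ii) public area — not satisfied.
(b): F OR F → false.
(1) = T AND F = false.
(2) complaint lodged — not met.
(3) entrant a minor — not satisfied.
Overall = F OR F OR F = false.

No — not liable.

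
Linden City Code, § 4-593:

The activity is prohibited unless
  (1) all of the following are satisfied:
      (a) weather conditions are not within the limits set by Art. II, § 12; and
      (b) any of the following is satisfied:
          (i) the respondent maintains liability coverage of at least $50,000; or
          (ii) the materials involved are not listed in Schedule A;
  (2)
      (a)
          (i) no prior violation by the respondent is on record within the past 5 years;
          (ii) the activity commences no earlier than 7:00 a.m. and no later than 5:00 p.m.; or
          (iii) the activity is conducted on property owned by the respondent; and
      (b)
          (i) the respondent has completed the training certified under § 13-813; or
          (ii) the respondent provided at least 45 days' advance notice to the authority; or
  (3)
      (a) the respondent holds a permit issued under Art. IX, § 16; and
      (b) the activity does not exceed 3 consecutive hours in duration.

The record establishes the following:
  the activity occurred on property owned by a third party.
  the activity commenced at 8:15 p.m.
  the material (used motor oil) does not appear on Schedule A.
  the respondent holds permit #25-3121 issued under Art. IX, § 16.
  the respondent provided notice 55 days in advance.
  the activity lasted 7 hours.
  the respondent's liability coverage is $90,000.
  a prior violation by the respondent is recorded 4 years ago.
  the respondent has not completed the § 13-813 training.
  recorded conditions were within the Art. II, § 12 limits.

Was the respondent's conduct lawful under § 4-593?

(a) not (weather ok) — not satisfied.
(i) coverage ≥ $50,000 — holds.
(ii) not (Schedule A material) — met.
(b): T OR T → true.
So (1) is not satisfied (F AND T).
(i) no prior violation — not satisfied.
(ii) start within hours — fails.
(iii) own property — not met.
So (a) is not satisfied (F OR F OR F).
(i) training certified — not satisfied.
(ii) ≥45 days' notice — met.
So (b) is satisfied (F OR T).
So (2) is not satisfied (F AND T).
(a) holds permit — holds.
(b) ≤ 3 hrs duration — fails.
So (3) is not satisfied (T AND F).
Overall: F OR F OR F → false.

No — unlawful.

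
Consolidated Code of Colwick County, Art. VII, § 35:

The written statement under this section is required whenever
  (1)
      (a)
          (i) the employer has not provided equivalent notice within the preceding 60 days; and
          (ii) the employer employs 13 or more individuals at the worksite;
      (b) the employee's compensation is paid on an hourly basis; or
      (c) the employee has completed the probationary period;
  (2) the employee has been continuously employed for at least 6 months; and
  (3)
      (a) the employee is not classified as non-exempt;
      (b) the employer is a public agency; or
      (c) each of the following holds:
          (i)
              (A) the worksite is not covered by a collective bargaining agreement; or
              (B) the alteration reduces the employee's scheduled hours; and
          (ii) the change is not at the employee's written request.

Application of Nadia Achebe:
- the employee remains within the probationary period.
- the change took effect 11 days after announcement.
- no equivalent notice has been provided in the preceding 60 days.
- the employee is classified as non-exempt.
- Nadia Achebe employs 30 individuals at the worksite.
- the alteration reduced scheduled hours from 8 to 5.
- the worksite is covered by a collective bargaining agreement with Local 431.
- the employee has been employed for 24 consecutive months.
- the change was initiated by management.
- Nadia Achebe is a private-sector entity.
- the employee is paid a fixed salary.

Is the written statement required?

Yes — required.

(i) no recent notice — satisfied.
(ii) ≥ 13 at site — holds.
So (a) is satisfied (T AND T).
(b) hourly-paid — not satisfied.
(c) past probation — fails.
(1) = T OR F OR F = true.
(2) tenure ≥ 6 mo. — met.
(a) not (non-exempt) — fails.
(b) public agency — not met.
(A) no CBA — fails.
(B) hours reduced — satisfied.
So (i) is satisfied (F OR T).
(ii) not employee-requested — satisfied.
So (c) is satisfied (T AND T).
(3) = F OR F OR T = true.
So Overall is satisfied (T AND T AND T).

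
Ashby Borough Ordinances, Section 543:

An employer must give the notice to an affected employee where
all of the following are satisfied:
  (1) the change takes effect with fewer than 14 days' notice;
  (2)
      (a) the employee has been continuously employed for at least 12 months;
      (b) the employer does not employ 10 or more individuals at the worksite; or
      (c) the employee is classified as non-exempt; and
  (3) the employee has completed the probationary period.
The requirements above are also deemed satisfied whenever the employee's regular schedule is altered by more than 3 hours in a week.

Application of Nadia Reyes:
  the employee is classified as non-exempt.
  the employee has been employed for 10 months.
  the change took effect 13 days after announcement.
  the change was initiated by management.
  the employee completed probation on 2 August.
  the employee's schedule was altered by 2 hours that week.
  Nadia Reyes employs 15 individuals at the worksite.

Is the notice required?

Yes — required.

(1) < 14 days' notice — met.
(a) tenure ≥ 12 mo. — not met.
(b) not (≥ 10 at site) — not satisfied.
(c) non-exempt — satisfied.
(2): F OR F OR T → true.
(3) past probation — satisfied.
So Overall is satisfied (T AND T AND T).
Exception (schedule shift > 3h) — not satisfied.
Result: main true OR exception false → true.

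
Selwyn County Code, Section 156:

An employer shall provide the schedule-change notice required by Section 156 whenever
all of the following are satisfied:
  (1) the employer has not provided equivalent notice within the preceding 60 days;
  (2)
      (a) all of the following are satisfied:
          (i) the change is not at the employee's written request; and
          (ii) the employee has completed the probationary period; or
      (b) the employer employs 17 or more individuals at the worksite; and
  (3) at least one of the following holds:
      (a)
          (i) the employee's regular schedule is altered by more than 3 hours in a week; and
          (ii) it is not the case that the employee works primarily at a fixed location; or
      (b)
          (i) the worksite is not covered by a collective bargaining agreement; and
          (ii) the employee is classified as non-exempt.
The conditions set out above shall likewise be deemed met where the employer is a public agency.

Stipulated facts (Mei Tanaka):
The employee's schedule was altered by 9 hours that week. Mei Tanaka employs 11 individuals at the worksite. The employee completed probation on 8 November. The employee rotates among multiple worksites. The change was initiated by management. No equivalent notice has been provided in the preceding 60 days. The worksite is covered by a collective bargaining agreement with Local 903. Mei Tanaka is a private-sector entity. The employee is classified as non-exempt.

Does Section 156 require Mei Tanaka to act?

Yes — required.

(1) no recent notice — holds.
(i) not employee-requested — met.
(ii) past probation — holds.
So (a) is satisfied (T AND T).
(b) ≥ 17 at site — not met.
(2): T OR F → true.
(i) schedule shift > 3h — satisfied.
(ii) not (fixed location) — holds.
(a): T AND T → true.
(i) no CBA — not met.
(ii) non-exempt — holds.
(b) = F AND T = false.
(3) = T OR F = true.
Overall: T AND T AND T → true.
Exception (public agency) — not satisfied.
Result: main true OR exception false → true.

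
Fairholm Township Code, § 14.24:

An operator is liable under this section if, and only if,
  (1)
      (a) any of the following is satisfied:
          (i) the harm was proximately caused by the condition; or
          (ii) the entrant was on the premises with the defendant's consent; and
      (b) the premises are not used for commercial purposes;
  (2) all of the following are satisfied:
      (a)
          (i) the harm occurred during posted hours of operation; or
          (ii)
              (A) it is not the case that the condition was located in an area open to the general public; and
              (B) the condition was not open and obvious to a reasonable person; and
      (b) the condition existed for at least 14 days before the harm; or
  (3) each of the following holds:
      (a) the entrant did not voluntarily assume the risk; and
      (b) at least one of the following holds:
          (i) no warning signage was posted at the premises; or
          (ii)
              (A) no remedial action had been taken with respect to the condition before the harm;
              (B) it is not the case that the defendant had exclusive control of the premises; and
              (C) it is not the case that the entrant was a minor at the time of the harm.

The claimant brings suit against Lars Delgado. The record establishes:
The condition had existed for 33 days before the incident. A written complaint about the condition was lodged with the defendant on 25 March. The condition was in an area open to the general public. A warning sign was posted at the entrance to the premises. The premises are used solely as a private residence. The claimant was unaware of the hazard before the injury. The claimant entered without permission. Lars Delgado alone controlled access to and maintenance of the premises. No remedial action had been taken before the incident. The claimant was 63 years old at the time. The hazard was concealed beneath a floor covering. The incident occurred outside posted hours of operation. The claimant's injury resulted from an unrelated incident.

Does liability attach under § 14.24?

No — not liable.

(i) proximate cause — not met.
(ii) consent to enter — not satisfied.
So (a) is not satisfied (F OR F).
(b) not (commercial use) — met.
So (1) is not satisfied (F AND T).
(i) during posted hours — fails.
(A) not (public area) — not satisfied.
(B) not open/obvious — holds.
So (ii) is not satisfied (F AND T).
(a) = F OR F = false.
(b) condition ≥14 days old — satisfied.
So (2) is not satisfied (F AND T).
(a) no assumed risk — met.
(i) no signage posted — not met.
(A) no remedial action — met.
(B) not (exclusive control) — not met.
(C) not (entrant a minor) — met.
So (ii) is not satisfied (T AND F AND T).
So (b) is not satisfied (F OR F).
(3) = T AND F = false.
So Overall is not satisfied (F OR F OR F).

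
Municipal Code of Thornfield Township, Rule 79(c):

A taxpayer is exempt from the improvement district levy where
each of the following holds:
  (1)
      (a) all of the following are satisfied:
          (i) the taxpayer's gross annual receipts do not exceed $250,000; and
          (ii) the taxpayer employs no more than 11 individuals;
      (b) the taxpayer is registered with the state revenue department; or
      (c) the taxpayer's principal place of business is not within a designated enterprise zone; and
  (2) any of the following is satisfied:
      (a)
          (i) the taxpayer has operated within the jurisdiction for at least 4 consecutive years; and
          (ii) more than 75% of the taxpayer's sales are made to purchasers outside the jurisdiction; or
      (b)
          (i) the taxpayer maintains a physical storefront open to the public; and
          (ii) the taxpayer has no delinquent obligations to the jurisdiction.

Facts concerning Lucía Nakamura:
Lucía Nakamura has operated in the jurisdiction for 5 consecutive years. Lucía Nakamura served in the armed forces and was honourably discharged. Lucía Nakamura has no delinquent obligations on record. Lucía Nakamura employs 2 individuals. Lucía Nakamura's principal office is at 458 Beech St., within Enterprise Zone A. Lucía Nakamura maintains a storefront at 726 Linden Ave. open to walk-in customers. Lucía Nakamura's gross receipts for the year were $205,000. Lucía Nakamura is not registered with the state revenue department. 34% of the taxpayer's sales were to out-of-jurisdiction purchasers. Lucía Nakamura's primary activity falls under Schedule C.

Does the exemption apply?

(i) receipts ≤ $250,000 — holds.
(ii) ≤ 11 employees — met.
(a) = T AND T = true.
(b) state-registered — not met.
(c) not (in enterprise zone) — not satisfied.
(1) = T OR F OR F = true.
(i) ≥ 4 yrs in jurisdiction — satisfied.
(ii) >75% out-of-jur. sales — not met.
(a) = T AND F = false.
(i) has storefront — satisfied.
(ii) no delinquency — satisfied.
(b): T AND T → true.
(2) = F OR T = true.
So Overall is satisfied (T AND T).

Yes — exempt.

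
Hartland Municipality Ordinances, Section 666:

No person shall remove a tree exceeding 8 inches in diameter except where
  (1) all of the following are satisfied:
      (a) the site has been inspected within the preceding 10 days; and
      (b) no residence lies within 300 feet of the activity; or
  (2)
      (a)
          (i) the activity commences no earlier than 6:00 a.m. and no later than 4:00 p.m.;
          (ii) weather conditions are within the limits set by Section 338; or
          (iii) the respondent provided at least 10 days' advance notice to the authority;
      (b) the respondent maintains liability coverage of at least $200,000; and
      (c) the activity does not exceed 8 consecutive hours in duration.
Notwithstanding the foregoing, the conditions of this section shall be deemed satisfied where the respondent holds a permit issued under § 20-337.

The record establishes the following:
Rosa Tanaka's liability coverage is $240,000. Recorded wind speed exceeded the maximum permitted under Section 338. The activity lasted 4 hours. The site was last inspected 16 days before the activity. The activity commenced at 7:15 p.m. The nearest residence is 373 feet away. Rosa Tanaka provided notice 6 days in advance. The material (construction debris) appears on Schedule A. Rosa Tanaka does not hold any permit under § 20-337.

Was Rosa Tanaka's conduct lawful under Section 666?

No — unlawful.

(a) site inspected — not satisfied.
(b) no residence in 300 ft — holds.
So (1) is not satisfied (F AND T).
(i) start within hours — not satisfied.
(ii) weather ok — not met.
(iii) ≥10 days' notice — not satisfied.
(a) = F OR F OR F = false.
(b) coverage ≥ $200,000 — met.
(c) ≤ 8 hrs duration — holds.
So (2) is not satisfied (F AND T AND T).
So Overall is not satisfied (F OR F).
Exception (holds permit) — not satisfied.
Result: main false OR exception false → false.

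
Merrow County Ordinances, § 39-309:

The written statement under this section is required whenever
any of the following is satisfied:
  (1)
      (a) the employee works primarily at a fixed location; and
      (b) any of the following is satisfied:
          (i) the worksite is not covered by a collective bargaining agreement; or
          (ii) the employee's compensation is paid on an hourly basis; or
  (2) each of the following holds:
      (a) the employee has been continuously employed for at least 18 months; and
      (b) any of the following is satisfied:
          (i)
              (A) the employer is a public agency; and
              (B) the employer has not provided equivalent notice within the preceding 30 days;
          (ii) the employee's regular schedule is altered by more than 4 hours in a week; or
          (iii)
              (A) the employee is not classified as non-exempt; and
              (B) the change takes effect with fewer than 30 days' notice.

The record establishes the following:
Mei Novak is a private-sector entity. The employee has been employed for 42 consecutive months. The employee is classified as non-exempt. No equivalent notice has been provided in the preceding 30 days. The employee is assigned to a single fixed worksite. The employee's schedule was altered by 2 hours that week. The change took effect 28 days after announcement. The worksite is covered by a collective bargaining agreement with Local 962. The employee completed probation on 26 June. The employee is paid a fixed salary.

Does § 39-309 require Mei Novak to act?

No — not required.

(a) fixed location — met.
(i) no CBA — not met.
(ii) hourly-paid — not met.
(b): F OR F → false.
(1) = T AND F = false.
(a) tenure ≥ 18 mo. — holds.
(A) public agency — fails.
(B) no recent notice — holds.
(i) = F AND T = false.
(ii) schedule shift > 4h — not satisfied.
(A) not (non-exempt) — not satisfied.
(B) < 30 days' notice — satisfied.
(iii) = F AND T = false.
(b) = F OR F OR F = false.
(2): T AND F → false.
So Overall is not satisfied (F OR F).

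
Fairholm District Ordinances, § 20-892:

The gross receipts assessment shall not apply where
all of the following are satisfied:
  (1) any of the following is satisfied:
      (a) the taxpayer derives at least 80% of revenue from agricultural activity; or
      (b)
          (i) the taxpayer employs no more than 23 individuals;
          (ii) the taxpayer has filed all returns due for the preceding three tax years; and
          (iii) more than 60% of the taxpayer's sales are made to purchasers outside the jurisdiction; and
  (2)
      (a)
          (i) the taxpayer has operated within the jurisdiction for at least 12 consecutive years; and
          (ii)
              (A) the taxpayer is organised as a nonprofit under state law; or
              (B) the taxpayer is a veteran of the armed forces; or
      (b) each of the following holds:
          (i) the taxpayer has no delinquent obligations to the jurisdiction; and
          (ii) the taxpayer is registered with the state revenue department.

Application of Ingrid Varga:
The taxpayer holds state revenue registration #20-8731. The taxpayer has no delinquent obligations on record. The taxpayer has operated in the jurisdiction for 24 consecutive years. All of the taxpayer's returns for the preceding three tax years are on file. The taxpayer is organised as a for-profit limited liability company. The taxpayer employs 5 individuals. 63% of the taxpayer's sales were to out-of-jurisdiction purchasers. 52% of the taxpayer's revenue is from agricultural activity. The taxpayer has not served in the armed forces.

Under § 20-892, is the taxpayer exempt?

Yes — exempt.

(a) ≥80% agricultural — fails.
(i) ≤ 23 employees — satisfied.
(ii) returns current — holds.
(iii) >60% out-of-jur. sales — satisfied.
So (b) is satisfied (T AND T AND T).
(1): F OR T → true.
(i) ≥ 12 yrs in jurisdiction — holds.
(A) nonprofit — not met.
(B) veteran — not met.
(ii): F OR F → false.
So (a) is not satisfied (T AND F).
(i) no delinquency — met.
(ii) state-registered — holds.
(b) = T AND T = true.
So (2) is satisfied (F OR T).
Overall: T AND T → true.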